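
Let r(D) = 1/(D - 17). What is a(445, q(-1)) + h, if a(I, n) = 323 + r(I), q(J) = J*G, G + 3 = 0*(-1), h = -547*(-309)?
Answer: 72480089/428 ≈ 1.6935e+5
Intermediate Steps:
r(D) = 1/(-17 + D)
h = 169023
G = -3 (G = -3 + 0*(-1) = -3 + 0 = -3)
q(J) = -3*J (q(J) = J*(-3) = -3*J)
a(I, n) = 323 + 1/(-17 + I)
a(445, q(-1)) + h = (-5490 + 323*445)/(-17 + 445) + 169023 = (-5490 + 143735)/428 + 169023 = (1/428)*138245 + 169023 = 138245/428 + 169023 = 72480089/428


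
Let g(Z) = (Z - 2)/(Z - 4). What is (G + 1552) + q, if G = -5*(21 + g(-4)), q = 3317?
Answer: 19041/4 ≈ 4760.3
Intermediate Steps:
g(Z) = (-2 + Z)/(-4 + Z)
G = -435/4 (G = -5*(21 + (-2 - 4)/(-4 - 4)) = -5*(21 - 6/(-8)) = -5*(21 - ⅛*(-6)) = -5*(21 + ¾) = -5*87/4 = -435/4 ≈ -108.75)
(G + 1552) + q = (-435/4 + 1552) + 3317 = 5773/4 + 3317 = 19041/4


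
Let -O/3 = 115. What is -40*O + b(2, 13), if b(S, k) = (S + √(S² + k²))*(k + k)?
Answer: 13852 + 26*√173 ≈ 14194.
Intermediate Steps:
O = -345 (O = -3*115 = -345)
b(S, k) = 2*k*(S + √(S² + k²)) (b(S, k) = (S + √(S² + k²))*(2*k) = 2*k*(S + √(S² + k²)))
-40*O + b(2, 13) = -40*(-345) + 2*13*(2 + √(2² + 13²)) = 13800 + 2*13*(2 + √(4 + 169)) = 13800 + 2*13*(2 + √173) = 13800 + (52 + 26*√173) = 13852 + 26*√173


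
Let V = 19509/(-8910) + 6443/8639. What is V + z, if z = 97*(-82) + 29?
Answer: -203375346457/25657830 ≈ -7926.4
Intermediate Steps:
V = -37043707/25657830 (V = 19509*(-1/8910) + 6443*(1/8639) = -6503/2970 + 6443/8639 = -37043707/25657830 ≈ -1.4438)
z = -7925 (z = -7954 + 29 = -7925)
V + z = -37043707/25657830 - 7925 = -203375346457/25657830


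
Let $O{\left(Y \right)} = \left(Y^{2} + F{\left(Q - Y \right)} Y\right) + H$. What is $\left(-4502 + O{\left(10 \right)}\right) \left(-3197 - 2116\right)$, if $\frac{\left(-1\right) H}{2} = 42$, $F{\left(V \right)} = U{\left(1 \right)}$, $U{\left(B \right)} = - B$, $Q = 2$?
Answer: $23887248$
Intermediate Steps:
$F{\left(V \right)} = -1$ ($F{\left(V \right)} = \left(-1\right) 1 = -1$)
$H = -84$ ($H = \left(-2\right) 42 = -84$)
$O{\left(Y \right)} = -84 + Y^{2} - Y$ ($O{\left(Y \right)} = \left(Y^{2} - Y\right) - 84 = -84 + Y^{2} - Y$)
$\left(-4502 + O{\left(10 \right)}\right) \left(-3197 - 2116\right) = \left(-4502 - \left(94 - 100\right)\right) \left(-3197 - 2116\right) = \left(-4502 - -6\right) \left(-5313\right) = \left(-4502 + 6\right) \left(-5313\right) = \left(-4496\right) \left(-5313\right) = 23887248$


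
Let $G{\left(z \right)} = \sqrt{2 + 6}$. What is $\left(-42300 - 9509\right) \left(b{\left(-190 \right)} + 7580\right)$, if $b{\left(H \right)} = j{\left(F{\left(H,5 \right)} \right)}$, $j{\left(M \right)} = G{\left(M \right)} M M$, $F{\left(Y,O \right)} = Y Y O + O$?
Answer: $-392712220 - 3376087377580450 \sqrt{2} \approx -4.7745 \cdot 10^{15}$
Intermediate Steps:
$G{\left(z \right)} = 2 \sqrt{2}$ ($G{\left(z \right)} = \sqrt{8} = 2 \sqrt{2}$)
$F{\left(Y,O \right)} = O + O Y^{2}$ ($F{\left(Y,O \right)} = Y^{2} O + O = O Y^{2} + O = O + O Y^{2}$)
$j{\left(M \right)} = 2 \sqrt{2} M^{2}$ ($j{\left(M \right)} = 2 \sqrt{2} M M = 2 M \sqrt{2} M = 2 \sqrt{2} M^{2}$)
$b{\left(H \right)} = 2 \sqrt{2} \left(5 + 5 H^{2}\right)^{2}$ ($b{\left(H \right)} = 2 \sqrt{2} \left(5 \left(1 + H^{2}\right)\right)^{2} = 2 \sqrt{2} \left(5 + 5 H^{2}\right)^{2}$)
$\left(-42300 - 9509\right) \left(b{\left(-190 \right)} + 7580\right) = \left(-42300 - 9509\right) \left(50 \sqrt{2} \left(1 + \left(-190\right)^{2}\right)^{2} + 7580\right) = - 51809 \left(50 \sqrt{2} \left(1 + 36100\right)^{2} + 7580\right) = - 51809 \left(50 \sqrt{2} \cdot 36101^{2} + 7580\right) = - 51809 \left(50 \sqrt{2} \cdot 1303282201 + 7580\right) = - 51809 \left(65164110050 \sqrt{2} + 7580\right) = - 51809 \left(7580 + 65164110050 \sqrt{2}\right) = -392712220 - 3376087377580450 \sqrt{2}$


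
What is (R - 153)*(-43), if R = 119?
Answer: 1462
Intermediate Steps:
(R - 153)*(-43) = (119 - 153)*(-43) = -34*(-43) = 1462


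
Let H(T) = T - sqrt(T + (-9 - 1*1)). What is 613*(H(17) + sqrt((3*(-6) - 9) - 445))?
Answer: 10421 - 613*sqrt(7) + 1226*I*sqrt(118) ≈ 8799.2 + 13318.0*I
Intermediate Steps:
H(T) = T - sqrt(-10 + T) (H(T) = T - sqrt(T + (-9 - 1)) = T - sqrt(T - 10) = T - sqrt(-10 + T))
613*(H(17) + sqrt((3*(-6) - 9) - 445)) = 613*((17 - sqrt(-10 + 17)) + sqrt((3*(-6) - 9) - 445)) = 613*((17 - sqrt(7)) + sqrt((-18 - 9) - 445)) = 613*((17 - sqrt(7)) + sqrt(-27 - 445)) = 613*((17 - sqrt(7)) + sqrt(-472)) = 613*((17 - sqrt(7)) + 2*I*sqrt(118)) = 613*(17 - sqrt(7) + 2*I*sqrt(118)) = 10421 - 613*sqrt(7) + 1226*I*sqrt(118)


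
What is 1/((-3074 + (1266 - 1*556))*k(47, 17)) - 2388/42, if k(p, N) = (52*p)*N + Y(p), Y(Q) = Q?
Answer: -39135570847/688314060 ≈ -56.857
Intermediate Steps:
k(p, N) = p + 52*N*p (k(p, N) = (52*p)*N + p = 52*N*p + p = p + 52*N*p)
1/((-3074 + (1266 - 1*556))*k(47, 17)) - 2388/42 = 1/((-3074 + (1266 - 1*556))*((47*(1 + 52*17)))) - 2388/42 = 1/((-3074 + (1266 - 556))*((47*(1 + 884)))) - 2388*1/42 = 1/((-3074 + 710)*((47*885))) - 398/7 = 1/(-2364*41595) - 398/7 = -1/2364*1/41595 - 398/7 = -1/98330580 - 398/7 = -39135570847/688314060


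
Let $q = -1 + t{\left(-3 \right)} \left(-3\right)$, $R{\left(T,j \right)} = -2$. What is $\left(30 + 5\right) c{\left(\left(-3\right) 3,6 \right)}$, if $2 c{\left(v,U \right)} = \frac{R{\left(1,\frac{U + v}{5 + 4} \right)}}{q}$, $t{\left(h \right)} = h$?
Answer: $- \frac{35}{8} \approx -4.375$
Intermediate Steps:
$q = 8$ ($q = -1 - -9 = -1 + 9 = 8$)
$c{\left(v,U \right)} = - \frac{1}{8}$ ($c{\left(v,U \right)} = \frac{\left(-2\right) \frac{1}{8}}{2} = \frac{1}{2} \left(- \frac{1}{4}\right) = - \frac{1}{8}$)
$\left(30 + 5\right) c{\left(\left(-3\right) 3,6 \right)} = \left(30 + 5\right) \left(- \frac{1}{8}\right) = 35 \left(- \frac{1}{8}\right) = - \frac{35}{8}$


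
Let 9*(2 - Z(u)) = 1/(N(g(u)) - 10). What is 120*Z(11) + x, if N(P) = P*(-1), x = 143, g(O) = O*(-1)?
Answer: 1109/3 ≈ 369.67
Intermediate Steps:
g(O) = -O
N(P) = -P
Z(u) = 2 - 1/(9*(-10 + u)) (Z(u) = 2 - 1/(9*(-(-1)*u - 10)) = 2 - 1/(9*(u - 10)) = 2 - 1/(9*(-10 + u)))
120*Z(11) + x = 120*((-181 + 18*11)/(9*(-10 + 11))) + 143 = 120*((⅑)*(-181 + 198)/1) + 143 = 120*((⅑)*1*17) + 143 = 120*(17/9) + 143 = 680/3 + 143 = 1109/3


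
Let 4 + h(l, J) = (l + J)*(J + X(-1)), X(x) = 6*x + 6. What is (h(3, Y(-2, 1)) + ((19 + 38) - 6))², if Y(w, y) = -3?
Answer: 2209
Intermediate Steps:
X(x) = 6 + 6*x
h(l, J) = -4 + J*(J + l) (h(l, J) = -4 + (l + J)*(J + (6 + 6*(-1))) = -4 + (J + l)*(J + (6 - 6)) = -4 + (J + l)*(J + 0) = -4 + (J + l)*J = -4 + J*(J + l))
(h(3, Y(-2, 1)) + ((19 + 38) - 6))² = ((-4 + (-3)² - 3*3) + ((19 + 38) - 6))² = ((-4 + 9 - 9) + (57 - 6))² = (-4 + 51)² = 47² = 2209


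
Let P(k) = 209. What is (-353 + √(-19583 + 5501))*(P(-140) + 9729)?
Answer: -3508114 + 9938*I*√14082 ≈ -3.5081e+6 + 1.1793e+6*I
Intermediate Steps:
(-353 + √(-19583 + 5501))*(P(-140) + 9729) = (-353 + √(-19583 + 5501))*(209 + 9729) = (-353 + √(-14082))*9938 = (-353 + I*√14082)*9938 = -3508114 + 9938*I*√14082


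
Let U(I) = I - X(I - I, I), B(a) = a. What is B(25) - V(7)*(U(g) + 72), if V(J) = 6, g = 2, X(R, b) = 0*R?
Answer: -419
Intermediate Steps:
X(R, b) = 0
U(I) = I (U(I) = I - 1*0 = I + 0 = I)
B(25) - V(7)*(U(g) + 72) = 25 - 6*(2 + 72) = 25 - 6*74 = 25 - 1*444 = 25 - 444 = -419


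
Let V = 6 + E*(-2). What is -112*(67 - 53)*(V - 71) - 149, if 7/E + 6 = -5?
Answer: 1097529/11 ≈ 99775.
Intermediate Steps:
E = -7/11 (E = 7/(-6 - 5) = 7/(-11) = 7*(-1/11) = -7/11 ≈ -0.63636)
V = 80/11 (V = 6 - 7/11*(-2) = 6 + 14/11 = 80/11 ≈ 7.2727)
-112*(67 - 53)*(V - 71) - 149 = -112*(67 - 53)*(80/11 - 71) - 149 = -1568*(-701)/11 - 149 = -112*(-9814/11) - 149 = 1099168/11 - 149 = 1097529/11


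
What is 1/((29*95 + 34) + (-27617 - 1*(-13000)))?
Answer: -1/11828 ≈ -8.4545e-5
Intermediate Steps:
1/((29*95 + 34) + (-27617 - 1*(-13000))) = 1/((2755 + 34) + (-27617 + 13000)) = 1/(2789 - 14617) = 1/(-11828) = -1/11828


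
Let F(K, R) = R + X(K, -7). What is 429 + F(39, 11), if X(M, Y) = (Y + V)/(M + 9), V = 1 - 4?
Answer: 10555/24 ≈ 439.79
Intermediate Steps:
V = -3
X(M, Y) = (-3 + Y)/(9 + M) (X(M, Y) = (Y - 3)/(M + 9) = (-3 + Y)/(9 + M))
F(K, R) = R - 10/(9 + K) (F(K, R) = R + (-3 - 7)/(9 + K) = R - 10/(9 + K))
429 + F(39, 11) = 429 + (-10 + 11*(9 + 39))/(9 + 39) = 429 + (-10 + 11*48)/48 = 429 + (-10 + 528)/48 = 429 + (1/48)*518 = 429 + 259/24 = 10555/24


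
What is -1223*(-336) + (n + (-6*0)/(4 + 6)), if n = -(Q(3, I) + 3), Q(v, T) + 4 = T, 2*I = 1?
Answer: 821857/2 ≈ 4.1093e+5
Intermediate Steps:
I = ½ (I = (½)*1 = ½ ≈ 0.50000)
Q(v, T) = -4 + T
n = ½ (n = -((-4 + ½) + 3) = -(-7/2 + 3) = -1*(-½) = ½ ≈ 0.50000)
-1223*(-336) + (n + (-6*0)/(4 + 6)) = -1223*(-336) + (½ + (-6*0)/(4 + 6)) = 410928 + (½ + 0/10) = 410928 + (½ + (⅒)*0) = 410928 + (½ + 0) = 410928 + ½ = 821857/2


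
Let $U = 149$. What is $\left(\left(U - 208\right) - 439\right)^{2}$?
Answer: $248004$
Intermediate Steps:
$\left(\left(U - 208\right) - 439\right)^{2} = \left(\left(149 - 208\right) - 439\right)^{2} = \left(-59 - 439\right)^{2} = \left(-498\right)^{2} = 248004$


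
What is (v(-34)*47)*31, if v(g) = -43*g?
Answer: 2130134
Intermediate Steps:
(v(-34)*47)*31 = (-43*(-34)*47)*31 = (1462*47)*31 = 68714*31 = 2130134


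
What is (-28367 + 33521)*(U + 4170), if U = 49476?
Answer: 276491484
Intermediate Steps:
(-28367 + 33521)*(U + 4170) = (-28367 + 33521)*(49476 + 4170) = 5154*53646 = 276491484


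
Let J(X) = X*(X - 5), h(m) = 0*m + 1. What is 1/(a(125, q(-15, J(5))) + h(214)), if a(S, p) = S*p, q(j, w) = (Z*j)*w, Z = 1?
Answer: 1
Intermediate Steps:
h(m) = 1 (h(m) = 0 + 1 = 1)
J(X) = X*(-5 + X)
q(j, w) = j*w (q(j, w) = (1*j)*w = j*w)
1/(a(125, q(-15, J(5))) + h(214)) = 1/(125*(-75*(-5 + 5)) + 1) = 1/(125*(-75*0) + 1) = 1/(125*(-15*0) + 1) = 1/(125*0 + 1) = 1/(0 + 1) = 1/1 = 1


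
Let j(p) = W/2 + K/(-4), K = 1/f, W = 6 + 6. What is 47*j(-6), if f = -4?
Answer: 4559/16 ≈ 284.94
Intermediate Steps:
W = 12
K = -¼ (K = 1/(-4) = -¼ ≈ -0.25000)
j(p) = 97/16 (j(p) = 12/2 - ¼/(-4) = 12*(½) - ¼*(-¼) = 6 + 1/16 = 97/16)
47*j(-6) = 47*(97/16) = 4559/16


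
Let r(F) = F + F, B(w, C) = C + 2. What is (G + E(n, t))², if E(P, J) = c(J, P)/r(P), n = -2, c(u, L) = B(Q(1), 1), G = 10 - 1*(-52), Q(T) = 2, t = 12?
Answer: 60025/16 ≈ 3751.6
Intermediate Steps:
G = 62 (G = 10 + 52 = 62)
B(w, C) = 2 + C
c(u, L) = 3 (c(u, L) = 2 + 1 = 3)
r(F) = 2*F
E(P, J) = 3/(2*P) (E(P, J) = 3/((2*P)) = 3*(1/(2*P)) = 3/(2*P))
(G + E(n, t))² = (62 + (3/2)/(-2))² = (62 + (3/2)*(-½))² = (62 - ¾)² = (245/4)² = 60025/16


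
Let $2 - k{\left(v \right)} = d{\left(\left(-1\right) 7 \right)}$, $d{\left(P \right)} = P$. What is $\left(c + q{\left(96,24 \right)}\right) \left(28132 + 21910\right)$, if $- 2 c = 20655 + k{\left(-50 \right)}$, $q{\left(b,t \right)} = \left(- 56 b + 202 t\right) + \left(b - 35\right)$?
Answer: $-540403558$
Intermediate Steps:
$q{\left(b,t \right)} = -35 - 55 b + 202 t$ ($q{\left(b,t \right)} = \left(- 56 b + 202 t\right) + \left(-35 + b\right) = -35 - 55 b + 202 t$)
$k{\left(v \right)} = 9$ ($k{\left(v \right)} = 2 - \left(-1\right) 7 = 2 - -7 = 2 + 7 = 9$)
$c = -10332$ ($c = - \frac{20655 + 9}{2} = \left(- \frac{1}{2}\right) 20664 = -10332$)
$\left(c + q{\left(96,24 \right)}\right) \left(28132 + 21910\right) = \left(-10332 - 467\right) \left(28132 + 21910\right) = \left(-10332 - 467\right) 50042 = \left(-10799\right) 50042 = -540403558$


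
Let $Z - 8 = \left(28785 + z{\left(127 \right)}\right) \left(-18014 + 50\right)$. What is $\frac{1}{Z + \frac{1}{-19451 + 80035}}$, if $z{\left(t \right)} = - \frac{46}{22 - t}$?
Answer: $- \frac{2120440}{1096482920823677} \approx -1.9339 \cdot 10^{-9}$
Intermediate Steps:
$Z = - \frac{18098556068}{35}$ ($Z = 8 + \left(28785 + \frac{46}{-22 + 127}\right) \left(-18014 + 50\right) = 8 + \left(28785 + \frac{46}{105}\right) \left(-17964\right) = 8 + \frac{3022471}{105} \left(-17964\right) = 8 - \frac{18098556348}{35} = - \frac{18098556068}{35} \approx -5.171 \cdot 10^{8}$)
$\frac{1}{Z + \frac{1}{-19451 + 80035}} = \frac{1}{- \frac{18098556068}{35} + \frac{1}{-19451 + 80035}} = \frac{1}{- \frac{18098556068}{35} + \frac{1}{60584}} = \frac{1}{- \frac{1096482920823677}{2120440}} = - \frac{2120440}{1096482920823677}$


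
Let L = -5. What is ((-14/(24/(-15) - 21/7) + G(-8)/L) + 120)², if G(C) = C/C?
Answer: 199572129/13225 ≈ 15091.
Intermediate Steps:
G(C) = 1
((-14/(24/(-15) - 21/7) + G(-8)/L) + 120)² = ((-14/(24/(-15) - 21/7) + 1/(-5)) + 120)² = ((-14/(24*(-1/15) - 21*⅐) + 1*(-⅕)) + 120)² = ((-14/(-8/5 - 3) - ⅕) + 120)² = ((-14/(-23/5) - ⅕) + 120)² = ((-14*(-5/23) - ⅕) + 120)² = ((70/23 - ⅕) + 120)² = (327/115 + 120)² = (14127/115)² = 199572129/13225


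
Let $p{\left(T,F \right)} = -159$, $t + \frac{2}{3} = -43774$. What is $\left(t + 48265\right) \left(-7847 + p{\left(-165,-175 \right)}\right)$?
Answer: $- \frac{107848826}{3} \approx -3.595 \cdot 10^{7}$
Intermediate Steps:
$t = - \frac{131324}{3}$ ($t = - \frac{2}{3} - 43774 = - \frac{131324}{3} \approx -43775.0$)
$\left(t + 48265\right) \left(-7847 + p{\left(-165,-175 \right)}\right) = \left(- \frac{131324}{3} + 48265\right) \left(-7847 - 159\right) = \frac{13471}{3} \left(-8006\right) = - \frac{107848826}{3}$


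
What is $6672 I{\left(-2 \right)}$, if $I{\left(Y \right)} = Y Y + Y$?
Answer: $13344$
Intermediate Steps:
$I{\left(Y \right)} = Y + Y^{2}$ ($I{\left(Y \right)} = Y^{2} + Y = Y + Y^{2}$)
$6672 I{\left(-2 \right)} = 6672 \left(- 2 \left(1 - 2\right)\right) = 6672 \left(\left(-2\right) \left(-1\right)\right) = 6672 \cdot 2 = 13344$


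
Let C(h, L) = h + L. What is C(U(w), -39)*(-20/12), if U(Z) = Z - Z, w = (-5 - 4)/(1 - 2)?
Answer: 65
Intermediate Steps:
w = 9 (w = -9/(-1) = -9*(-1) = 9)
U(Z) = 0
C(h, L) = L + h
C(U(w), -39)*(-20/12) = (-39 + 0)*(-20/12) = -(-780)/12 = -39*(-5/3) = 65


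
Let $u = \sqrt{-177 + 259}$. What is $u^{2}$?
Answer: $82$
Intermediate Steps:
$u = \sqrt{82} \approx 9.0554$
$u^{2} = \left(\sqrt{82}\right)^{2} = 82$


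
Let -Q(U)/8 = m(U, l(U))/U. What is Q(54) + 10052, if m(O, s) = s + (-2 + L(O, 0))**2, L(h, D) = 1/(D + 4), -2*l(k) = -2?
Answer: 1085551/108 ≈ 10051.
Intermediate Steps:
l(k) = 1 (l(k) = -1/2*(-2) = 1)
L(h, D) = 1/(4 + D)
m(O, s) = 49/16 + s (m(O, s) = s + (-2 + 1/(4 + 0))**2 = s + (-2 + 1/4)**2 = s + (-7/4)**2 = s + 49/16 = 49/16 + s)
Q(U) = -65/(2*U) (Q(U) = -8*(49/16 + 1)/U = -65/(2*U))
Q(54) + 10052 = -65/2/54 + 10052 = -65/2*1/54 + 10052 = -65/108 + 10052 = 1085551/108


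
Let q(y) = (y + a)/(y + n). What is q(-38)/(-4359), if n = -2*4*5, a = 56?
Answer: 1/18889 ≈ 5.2941e-5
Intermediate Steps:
n = -40 (n = -8*5 = -40)
q(y) = (56 + y)/(-40 + y) (q(y) = (y + 56)/(y - 40) = (56 + y)/(-40 + y))
q(-38)/(-4359) = ((56 - 38)/(-40 - 38))/(-4359) = (18/(-78))*(-1/4359) = -1/78*18*(-1/4359) = -3/13*(-1/4359) = 1/18889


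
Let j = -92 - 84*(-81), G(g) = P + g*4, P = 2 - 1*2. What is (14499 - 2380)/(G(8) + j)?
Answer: 12119/6744 ≈ 1.7970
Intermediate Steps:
P = 0 (P = 2 - 2 = 0)
G(g) = 4*g (G(g) = 0 + g*4 = 0 + 4*g = 4*g)
j = 6712 (j = -92 + 6804 = 6712)
(14499 - 2380)/(G(8) + j) = (14499 - 2380)/(4*8 + 6712) = 12119/(32 + 6712) = 12119/6744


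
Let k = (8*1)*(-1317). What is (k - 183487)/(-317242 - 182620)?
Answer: 194023/499862 ≈ 0.38815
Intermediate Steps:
k = -10536 (k = 8*(-1317) = -10536)
(k - 183487)/(-317242 - 182620) = (-10536 - 183487)/(-317242 - 182620) = -194023/(-499862) = -194023*(-1/499862) = 194023/499862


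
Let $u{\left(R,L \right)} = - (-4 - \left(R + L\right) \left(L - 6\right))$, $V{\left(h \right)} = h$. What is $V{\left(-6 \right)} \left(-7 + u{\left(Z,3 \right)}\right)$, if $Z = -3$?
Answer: $18$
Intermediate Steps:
$u{\left(R,L \right)} = 4 + \left(-6 + L\right) \left(L + R\right)$ ($u{\left(R,L \right)} = - (-4 - \left(L + R\right) \left(-6 + L\right)) = - (-4 - \left(-6 + L\right) \left(L + R\right)) = 4 + \left(-6 + L\right) \left(L + R\right)$)
$V{\left(-6 \right)} \left(-7 + u{\left(Z,3 \right)}\right) = - 6 \left(-7 + \left(4 + 3^{2} - 18 - -18 + 3 \left(-3\right)\right)\right) = - 6 \left(-7 + \left(4 + 9 - 18 + 18 - 9\right)\right) = - 6 \left(-7 + 4\right) = \left(-6\right) \left(-3\right) = 18$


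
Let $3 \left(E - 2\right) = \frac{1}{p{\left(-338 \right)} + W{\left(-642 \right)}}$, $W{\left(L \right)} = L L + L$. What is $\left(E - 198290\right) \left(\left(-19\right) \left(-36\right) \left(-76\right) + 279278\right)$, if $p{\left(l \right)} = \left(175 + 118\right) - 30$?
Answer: $- \frac{55677045483491266}{1235355} \approx -4.507 \cdot 10^{10}$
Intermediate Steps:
$W{\left(L \right)} = L + L^{2}$ ($W{\left(L \right)} = L^{2} + L = L + L^{2}$)
$p{\left(l \right)} = 263$ ($p{\left(l \right)} = 293 - 30 = 263$)
$E = \frac{2470711}{1235355}$ ($E = 2 + \frac{1}{3 \left(263 - 642 \left(1 - 642\right)\right)} = 2 + \frac{1}{3 \left(263 - -411522\right)} = 2 + \frac{1}{3 \left(263 + 411522\right)} = 2 + \frac{1}{3 \cdot 411785} = 2 + \frac{1}{3} \cdot \frac{1}{411785} = 2 + \frac{1}{1235355} = \frac{2470711}{1235355} \approx 2.0$)
$\left(E - 198290\right) \left(\left(-19\right) \left(-36\right) \left(-76\right) + 279278\right) = \left(\frac{2470711}{1235355} - 198290\right) \left(\left(-19\right) \left(-36\right) \left(-76\right) + 279278\right) = - \frac{244956072239 \left(684 \left(-76\right) + 279278\right)}{1235355} = - \frac{244956072239 \left(-51984 + 279278\right)}{1235355} = \left(- \frac{244956072239}{1235355}\right) 227294 = - \frac{55677045483491266}{1235355}$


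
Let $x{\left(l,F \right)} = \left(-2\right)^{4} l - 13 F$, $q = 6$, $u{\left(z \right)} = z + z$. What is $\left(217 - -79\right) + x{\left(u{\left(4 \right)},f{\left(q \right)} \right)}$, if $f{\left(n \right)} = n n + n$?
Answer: $-122$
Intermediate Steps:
$u{\left(z \right)} = 2 z$
$f{\left(n \right)} = n + n^{2}$ ($f{\left(n \right)} = n^{2} + n = n + n^{2}$)
$x{\left(l,F \right)} = - 13 F + 16 l$ ($x{\left(l,F \right)} = 16 l - 13 F = - 13 F + 16 l$)
$\left(217 - -79\right) + x{\left(u{\left(4 \right)},f{\left(q \right)} \right)} = \left(217 - -79\right) + \left(- 13 \cdot 6 \left(1 + 6\right) + 16 \cdot 2 \cdot 4\right) = \left(217 + 79\right) + \left(- 13 \cdot 6 \cdot 7 + 16 \cdot 8\right) = 296 + \left(\left(-13\right) 42 + 128\right) = 296 + \left(-546 + 128\right) = 296 - 418 = -122$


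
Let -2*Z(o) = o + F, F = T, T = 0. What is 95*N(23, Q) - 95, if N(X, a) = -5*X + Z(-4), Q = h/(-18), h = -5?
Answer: -10830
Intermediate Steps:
F = 0
Q = 5/18 (Q = -5/(-18) = -5*(-1/18) = 5/18 ≈ 0.27778)
Z(o) = -o/2 (Z(o) = -(o + 0)/2 = -o/2)
N(X, a) = 2 - 5*X (N(X, a) = -5*X - 1/2*(-4) = -5*X + 2 = 2 - 5*X)
95*N(23, Q) - 95 = 95*(2 - 5*23) - 95 = 95*(2 - 115) - 95 = 95*(-113) - 95 = -10735 - 95 = -10830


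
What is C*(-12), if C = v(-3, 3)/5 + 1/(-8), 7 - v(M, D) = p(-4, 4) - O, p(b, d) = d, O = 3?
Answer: -129/10 ≈ -12.900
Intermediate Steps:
v(M, D) = 6 (v(M, D) = 7 - (4 - 1*3) = 7 - (4 - 3) = 7 - 1*1 = 7 - 1 = 6)
C = 43/40 (C = 6/5 + 1/(-8) = 6*(⅕) + 1*(-⅛) = 6/5 - ⅛ = 43/40 ≈ 1.0750)
C*(-12) = (43/40)*(-12) = -129/10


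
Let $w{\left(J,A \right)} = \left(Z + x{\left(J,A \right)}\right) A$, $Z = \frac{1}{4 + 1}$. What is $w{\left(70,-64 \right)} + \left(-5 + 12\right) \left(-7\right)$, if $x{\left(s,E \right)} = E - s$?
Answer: $\frac{42571}{5} \approx 8514.2$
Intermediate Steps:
$Z = \frac{1}{5} \approx 0.2$
$w{\left(J,A \right)} = A \left(\frac{1}{5} + A - J\right)$ ($w{\left(J,A \right)} = \left(\frac{1}{5} + \left(A - J\right)\right) A = \left(\frac{1}{5} + A - J\right) A = A \left(\frac{1}{5} + A - J\right)$)
$w{\left(70,-64 \right)} + \left(-5 + 12\right) \left(-7\right) = - 64 \left(\frac{1}{5} - 64 - 70\right) + \left(-5 + 12\right) \left(-7\right) = - 64 \left(\frac{1}{5} - 64 - 70\right) + 7 \left(-7\right) = \left(-64\right) \left(- \frac{669}{5}\right) - 49 = \frac{42816}{5} - 49 = \frac{42571}{5}$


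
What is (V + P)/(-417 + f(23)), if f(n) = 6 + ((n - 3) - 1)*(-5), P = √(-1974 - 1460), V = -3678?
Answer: 1839/253 - I*√3434/506 ≈ 7.2688 - 0.11581*I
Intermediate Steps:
P = I*√3434 (P = √(-3434) = I*√3434 ≈ 58.6*I)
f(n) = 26 - 5*n (f(n) = 6 + ((-3 + n) - 1)*(-5) = 6 + (-4 + n)*(-5) = 6 + (20 - 5*n) = 26 - 5*n)
(V + P)/(-417 + f(23)) = (-3678 + I*√3434)/(-417 + (26 - 5*23)) = (-3678 + I*√3434)/(-417 + (26 - 115)) = (-3678 + I*√3434)/(-417 - 89) = (-3678 + I*√3434)/(-506) = (-3678 + I*√3434)*(-1/506) = 1839/253 - I*√3434/506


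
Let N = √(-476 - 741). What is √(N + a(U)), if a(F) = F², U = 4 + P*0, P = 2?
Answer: √(16 + I*√1217) ≈ 5.2144 + 3.3451*I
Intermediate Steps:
U = 4 (U = 4 + 2*0 = 4 + 0 = 4)
N = I*√1217 (N = √(-1217) = I*√1217 ≈ 34.885*I)
√(N + a(U)) = √(I*√1217 + 4²) = √(I*√1217 + 16) = √(16 + I*√1217)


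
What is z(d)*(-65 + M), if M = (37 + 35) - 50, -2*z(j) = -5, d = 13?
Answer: -215/2 ≈ -107.50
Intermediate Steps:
z(j) = 5/2 (z(j) = -½*(-5) = 5/2)
M = 22 (M = 72 - 50 = 22)
z(d)*(-65 + M) = 5*(-65 + 22)/2 = (5/2)*(-43) = -215/2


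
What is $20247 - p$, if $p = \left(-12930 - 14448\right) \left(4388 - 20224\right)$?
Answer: $-433537761$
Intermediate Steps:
$p = 433558008$ ($p = \left(-27378\right) \left(-15836\right) = 433558008$)
$20247 - p = 20247 - 433558008 = -433537761$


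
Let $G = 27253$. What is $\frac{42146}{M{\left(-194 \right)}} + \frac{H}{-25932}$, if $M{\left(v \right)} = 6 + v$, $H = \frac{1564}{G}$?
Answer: $- \frac{3723202943281}{16608032706} \approx -224.18$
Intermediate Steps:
$H = \frac{1564}{27253} \approx 0.057388$
$\frac{42146}{M{\left(-194 \right)}} + \frac{H}{-25932} = \frac{42146}{6 - 194} + \frac{1564}{27253 \left(-25932\right)} = \frac{42146}{-188} + \frac{1564}{27253} \left(- \frac{1}{25932}\right) = 42146 \left(- \frac{1}{188}\right) - \frac{391}{176681199} = - \frac{21073}{94} - \frac{391}{176681199} = - \frac{3723202943281}{16608032706}$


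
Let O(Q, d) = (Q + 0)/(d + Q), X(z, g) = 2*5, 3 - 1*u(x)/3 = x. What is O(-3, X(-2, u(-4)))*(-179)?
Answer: 537/7 ≈ 76.714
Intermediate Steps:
u(x) = 9 - 3*x
X(z, g) = 10
O(Q, d) = Q/(Q + d)
O(-3, X(-2, u(-4)))*(-179) = -3/(-3 + 10)*(-179) = -3/7*(-179) = 537/7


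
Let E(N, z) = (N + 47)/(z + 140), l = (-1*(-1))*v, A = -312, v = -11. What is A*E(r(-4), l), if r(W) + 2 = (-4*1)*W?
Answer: -6344/43 ≈ -147.53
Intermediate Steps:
l = -11 (l = -1*(-1)*(-11) = 1*(-11) = -11)
r(W) = -2 - 4*W (r(W) = -2 + (-4*1)*W = -2 - 4*W)
E(N, z) = (47 + N)/(140 + z)
A*E(r(-4), l) = -312*(47 + (-2 - 4*(-4)))/(140 - 11) = -312*(47 + (-2 + 16))/129 = -104*(47 + 14)/43 = -104*61/43 = -312*61/129 = -6344/43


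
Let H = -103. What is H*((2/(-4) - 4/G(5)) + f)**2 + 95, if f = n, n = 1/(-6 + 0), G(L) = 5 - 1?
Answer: -1720/9 ≈ -191.11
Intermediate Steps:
G(L) = 4
n = -1/6 (n = 1/(-6) = -1/6 ≈ -0.16667)
f = -1/6 ≈ -0.16667
H*((2/(-4) - 4/G(5)) + f)**2 + 95 = -103*((2/(-4) - 4/4) - 1/6)**2 + 95 = -103*((2*(-1/4) - 4*1/4) - 1/6)**2 + 95 = -103*((-1/2 - 1) - 1/6)**2 + 95 = -103*(-3/2 - 1/6)**2 + 95 = -103*(-5/3)**2 + 95 = -103*25/9 + 95 = -2575/9 + 95 = -1720/9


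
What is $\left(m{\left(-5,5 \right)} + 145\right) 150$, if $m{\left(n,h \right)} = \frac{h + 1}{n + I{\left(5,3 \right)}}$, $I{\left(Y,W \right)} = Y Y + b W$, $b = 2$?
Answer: $\frac{283200}{13} \approx 21785.0$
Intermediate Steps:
$I{\left(Y,W \right)} = Y^{2} + 2 W$ ($I{\left(Y,W \right)} = Y Y + 2 W = Y^{2} + 2 W$)
$m{\left(n,h \right)} = \frac{1 + h}{31 + n}$ ($m{\left(n,h \right)} = \frac{h + 1}{n + \left(5^{2} + 2 \cdot 3\right)} = \frac{1 + h}{n + \left(25 + 6\right)} = \frac{1 + h}{n + 31} = \frac{1 + h}{31 + n}$)
$\left(m{\left(-5,5 \right)} + 145\right) 150 = \left(\frac{1 + 5}{31 - 5} + 145\right) 150 = \left(\frac{1}{26} \cdot 6 + 145\right) 150 = \left(\frac{3}{13} + 145\right) 150 = \frac{1888}{13} \cdot 150 = \frac{283200}{13}$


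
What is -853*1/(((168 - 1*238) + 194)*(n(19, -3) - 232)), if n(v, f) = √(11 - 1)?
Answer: 24737/834117 + 853*√10/6672936 ≈ 0.030061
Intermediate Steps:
n(v, f) = √10
-853*1/(((168 - 1*238) + 194)*(n(19, -3) - 232)) = -853*1/((√10 - 232)*((168 - 1*238) + 194)) = -853*1/((-232 + √10)*((168 - 238) + 194)) = -853*1/((-232 + √10)*(-70 + 194)) = -853*1/(124*(-232 + √10)) = -853/(-28768 + 124*√10)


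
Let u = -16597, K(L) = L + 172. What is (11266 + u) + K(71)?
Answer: -5088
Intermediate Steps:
K(L) = 172 + L
(11266 + u) + K(71) = (11266 - 16597) + (172 + 71) = -5331 + 243 = -5088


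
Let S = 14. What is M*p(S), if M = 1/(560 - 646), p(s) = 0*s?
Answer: 0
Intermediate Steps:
p(s) = 0
M = -1/86 (M = 1/(-86) = -1/86 ≈ -0.011628)
M*p(S) = -1/86*0 = 0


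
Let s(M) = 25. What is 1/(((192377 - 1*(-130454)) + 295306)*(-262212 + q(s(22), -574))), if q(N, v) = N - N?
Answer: -1/162082939044 ≈ -6.1697e-12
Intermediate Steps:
q(N, v) = 0
1/(((192377 - 1*(-130454)) + 295306)*(-262212 + q(s(22), -574))) = 1/(((192377 - 1*(-130454)) + 295306)*(-262212 + 0)) = 1/(((192377 + 130454) + 295306)*(-262212)) = 1/((322831 + 295306)*(-262212)) = 1/(618137*(-262212)) = 1/(-162082939044) = -1/162082939044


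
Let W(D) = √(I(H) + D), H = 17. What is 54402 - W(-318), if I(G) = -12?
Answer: 54402 - I*√330 ≈ 54402.0 - 18.166*I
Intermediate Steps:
W(D) = √(-12 + D)
54402 - W(-318) = 54402 - √(-12 - 318) = 54402 - √(-330) = 54402 - I*√330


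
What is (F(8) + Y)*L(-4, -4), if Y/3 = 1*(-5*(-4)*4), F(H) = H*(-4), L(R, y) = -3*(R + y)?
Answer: 4992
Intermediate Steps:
L(R, y) = -3*R - 3*y
F(H) = -4*H
Y = 240 (Y = 3*(1*(-5*(-4)*4)) = 3*(1*(20*4)) = 3*(1*80) = 3*80 = 240)
(F(8) + Y)*L(-4, -4) = (-4*8 + 240)*(-3*(-4) - 3*(-4)) = (-32 + 240)*(12 + 12) = 208*24 = 4992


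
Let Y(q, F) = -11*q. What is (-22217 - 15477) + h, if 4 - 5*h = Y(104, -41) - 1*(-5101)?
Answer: -192423/5 ≈ -38485.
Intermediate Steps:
h = -3953/5 (h = ⅘ - (-11*104 - 1*(-5101))/5 = ⅘ - (-1144 + 5101)/5 = ⅘ - ⅕*3957 = ⅘ - 3957/5 = -3953/5 ≈ -790.60)
(-22217 - 15477) + h = (-22217 - 15477) - 3953/5 = -37694 - 3953/5 = -192423/5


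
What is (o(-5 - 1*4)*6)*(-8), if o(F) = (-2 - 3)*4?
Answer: 960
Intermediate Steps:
o(F) = -20 (o(F) = -5*4 = -20)
(o(-5 - 1*4)*6)*(-8) = -20*6*(-8) = -120*(-8) = 960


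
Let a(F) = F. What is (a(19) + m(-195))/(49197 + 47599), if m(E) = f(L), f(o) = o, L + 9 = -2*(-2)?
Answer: 1/6914 ≈ 0.00014463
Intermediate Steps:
L = -5 (L = -9 - 2*(-2) = -9 + 4 = -5)
m(E) = -5
(a(19) + m(-195))/(49197 + 47599) = (19 - 5)/(49197 + 47599) = 14/96796 = 14*(1/96796) = 1/6914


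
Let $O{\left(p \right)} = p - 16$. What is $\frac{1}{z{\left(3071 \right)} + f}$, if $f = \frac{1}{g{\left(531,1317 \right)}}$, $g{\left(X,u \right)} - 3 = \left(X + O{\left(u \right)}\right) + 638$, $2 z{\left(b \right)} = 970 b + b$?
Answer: $\frac{4946}{7374340095} \approx 6.707 \cdot 10^{-7}$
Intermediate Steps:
$O{\left(p \right)} = -16 + p$ ($O{\left(p \right)} = p - 16 = -16 + p$)
$z{\left(b \right)} = \frac{971 b}{2}$ ($z{\left(b \right)} = \frac{970 b + b}{2} = \frac{971 b}{2}$)
$g{\left(X,u \right)} = 625 + X + u$ ($g{\left(X,u \right)} = 3 + \left(\left(X + \left(-16 + u\right)\right) + 638\right) = 3 + \left(\left(-16 + X + u\right) + 638\right) = 3 + \left(622 + X + u\right) = 625 + X + u$)
$f = \frac{1}{2473}$ ($f = \frac{1}{625 + 531 + 1317} = \frac{1}{2473} \approx 0.00040437$)
$\frac{1}{z{\left(3071 \right)} + f} = \frac{1}{\frac{971}{2} \cdot 3071 + \frac{1}{2473}} = \frac{1}{\frac{2981941}{2} + \frac{1}{2473}} = \frac{1}{\frac{7374340095}{4946}} = \frac{4946}{7374340095}$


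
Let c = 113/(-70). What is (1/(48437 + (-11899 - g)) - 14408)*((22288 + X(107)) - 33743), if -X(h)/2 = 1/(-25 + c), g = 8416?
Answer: 8646791798931875/52391286 ≈ 1.6504e+8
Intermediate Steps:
c = -113/70 (c = 113*(-1/70) = -113/70 ≈ -1.6143)
X(h) = 140/1863 (X(h) = -2/(-25 - 113/70) = -2/(-1863/70) = -2*(-70/1863) = 140/1863)
(1/(48437 + (-11899 - g)) - 14408)*((22288 + X(107)) - 33743) = (1/(48437 + (-11899 - 1*8416)) - 14408)*((22288 + 140/1863) - 33743) = (1/(48437 + (-11899 - 8416)) - 14408)*(41522684/1863 - 33743) = (1/(48437 - 20315) - 14408)*(-21340525/1863) = (1/28122 - 14408)*(-21340525/1863) = -405181775/28122*(-21340525/1863) = 8646791798931875/52391286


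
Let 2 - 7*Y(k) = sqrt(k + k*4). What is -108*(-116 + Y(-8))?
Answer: 87480/7 + 216*I*sqrt(10)/7 ≈ 12497.0 + 97.579*I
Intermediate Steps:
Y(k) = 2/7 - sqrt(5)*sqrt(k)/7 (Y(k) = 2/7 - sqrt(k + k*4)/7 = 2/7 - sqrt(k + 4*k)/7 = 2/7 - sqrt(5)*sqrt(k)/7)
-108*(-116 + Y(-8)) = -108*(-116 + (2/7 - sqrt(5)*sqrt(-8)/7)) = -108*(-116 + (2/7 - sqrt(5)*2*I*sqrt(2)/7)) = -108*(-116 + (2/7 - 2*I*sqrt(10)/7)) = -108*(-810/7 - 2*I*sqrt(10)/7) = 87480/7 + 216*I*sqrt(10)/7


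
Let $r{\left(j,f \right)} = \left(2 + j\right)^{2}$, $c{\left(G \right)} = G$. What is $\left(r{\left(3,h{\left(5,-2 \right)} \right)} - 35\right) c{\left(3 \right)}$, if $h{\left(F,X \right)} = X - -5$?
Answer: $-30$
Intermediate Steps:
$h{\left(F,X \right)} = 5 + X$ ($h{\left(F,X \right)} = X + 5 = 5 + X$)
$\left(r{\left(3,h{\left(5,-2 \right)} \right)} - 35\right) c{\left(3 \right)} = \left(\left(2 + 3\right)^{2} - 35\right) 3 = \left(5^{2} - 35\right) 3 = \left(25 - 35\right) 3 = \left(-10\right) 3 = -30$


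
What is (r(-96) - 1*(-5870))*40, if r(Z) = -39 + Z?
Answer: 229400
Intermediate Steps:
(r(-96) - 1*(-5870))*40 = ((-39 - 96) - 1*(-5870))*40 = (-135 + 5870)*40 = 5735*40 = 229400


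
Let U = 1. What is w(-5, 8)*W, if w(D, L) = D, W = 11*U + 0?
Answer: -55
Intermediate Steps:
W = 11 (W = 11*1 + 0 = 11 + 0 = 11)
w(-5, 8)*W = -5*11 = -55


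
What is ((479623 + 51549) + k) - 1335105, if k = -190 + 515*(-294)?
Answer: -955533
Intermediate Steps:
k = -151600 (k = -190 - 151410 = -151600)
((479623 + 51549) + k) - 1335105 = ((479623 + 51549) - 151600) - 1335105 = (531172 - 151600) - 1335105 = 379572 - 1335105 = -955533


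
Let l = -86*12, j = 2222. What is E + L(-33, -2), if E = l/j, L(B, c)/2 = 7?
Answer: 15038/1111 ≈ 13.536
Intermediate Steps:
L(B, c) = 14 (L(B, c) = 2*7 = 14)
l = -1032
E = -516/1111 (E = -1032/2222 = -1032*1/2222 = -516/1111 ≈ -0.46445)
E + L(-33, -2) = -516/1111 + 14 = 15038/1111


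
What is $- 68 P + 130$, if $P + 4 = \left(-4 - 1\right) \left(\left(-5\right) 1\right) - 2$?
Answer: $-1162$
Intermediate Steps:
$P = 19$ ($P = -4 - \left(2 - \left(-4 - 1\right) \left(\left(-5\right) 1\right)\right) = -4 - \left(2 - \left(-4 - 1\right) \left(-5\right)\right) = -4 - -23 = -4 + \left(25 - 2\right) = -4 + 23 = 19$)
$- 68 P + 130 = \left(-68\right) 19 + 130 = -1292 + 130 = -1162$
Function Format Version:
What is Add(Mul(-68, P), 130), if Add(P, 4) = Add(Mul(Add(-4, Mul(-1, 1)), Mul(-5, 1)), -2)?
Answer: -1162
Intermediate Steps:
P = 19 (P = Add(-4, Add(Mul(Add(-4, Mul(-1, 1)), Mul(-5, 1)), -2)) = Add(-4, Add(Mul(Add(-4, -1), -5), -2)) = Add(-4, Add(Mul(-5, -5), -2)) = Add(-4, Add(25, -2)) = Add(-4, 23) = 19)
Add(Mul(-68, P), 130) = Add(Mul(-68, 19), 130) = Add(-1292, 130) = -1162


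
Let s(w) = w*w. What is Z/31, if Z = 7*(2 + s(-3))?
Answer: 77/31 ≈ 2.4839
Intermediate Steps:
s(w) = w**2
Z = 77 (Z = 7*(2 + (-3)**2) = 7*(2 + 9) = 7*11 = 77)
Z/31 = 77/31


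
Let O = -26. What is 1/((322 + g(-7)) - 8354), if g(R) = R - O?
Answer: -1/8013 ≈ -0.00012480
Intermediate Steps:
g(R) = 26 + R (g(R) = R - 1*(-26) = R + 26 = 26 + R)
1/((322 + g(-7)) - 8354) = 1/((322 + (26 - 7)) - 8354) = 1/((322 + 19) - 8354) = 1/(341 - 8354) = 1/(-8013) = -1/8013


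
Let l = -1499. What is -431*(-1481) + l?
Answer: 636812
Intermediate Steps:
-431*(-1481) + l = -431*(-1481) - 1499 = 638311 - 1499 = 636812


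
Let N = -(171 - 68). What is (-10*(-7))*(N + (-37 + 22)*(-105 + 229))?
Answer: -137410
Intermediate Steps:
N = -103 (N = -1*103 = -103)
(-10*(-7))*(N + (-37 + 22)*(-105 + 229)) = (-10*(-7))*(-103 + (-37 + 22)*(-105 + 229)) = 70*(-103 - 15*124) = 70*(-103 - 1860) = 70*(-1963) = -137410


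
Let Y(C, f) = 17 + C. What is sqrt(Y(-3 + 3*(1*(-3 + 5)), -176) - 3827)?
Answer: 9*I*sqrt(47) ≈ 61.701*I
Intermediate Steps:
sqrt(Y(-3 + 3*(1*(-3 + 5)), -176) - 3827) = sqrt((17 + (-3 + 3*(1*(-3 + 5)))) - 3827) = sqrt((17 + (-3 + 3*(1*2))) - 3827) = sqrt((17 + (-3 + 3*2)) - 3827) = sqrt((17 + (-3 + 6)) - 3827) = sqrt((17 + 3) - 3827) = sqrt(20 - 3827) = sqrt(-3807) = 9*I*sqrt(47)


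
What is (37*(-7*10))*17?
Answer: -44030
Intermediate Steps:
(37*(-7*10))*17 = (37*(-70))*17 = -2590*17 = -44030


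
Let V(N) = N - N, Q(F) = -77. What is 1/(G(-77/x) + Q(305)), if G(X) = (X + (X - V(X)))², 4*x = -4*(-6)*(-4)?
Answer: -144/5159 ≈ -0.027912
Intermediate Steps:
V(N) = 0
x = -24 (x = (-4*(-6)*(-4))/4 = (24*(-4))/4 = (¼)*(-96) = -24)
G(X) = 4*X² (G(X) = (X + (X - 1*0))² = (X + (X + 0))² = (X + X)² = (2*X)² = 4*X²)
1/(G(-77/x) + Q(305)) = 1/(4*(-77/(-24))² - 77) = 1/(4*(-77*(-1/24))² - 77) = 1/(4*(77/24)² - 77) = 1/(4*(5929/576) - 77) = 1/(5929/144 - 77) = 1/(-5159/144) = -144/5159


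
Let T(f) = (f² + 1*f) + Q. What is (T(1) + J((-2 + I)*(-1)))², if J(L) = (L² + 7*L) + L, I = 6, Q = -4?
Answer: 324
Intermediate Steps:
T(f) = -4 + f + f² (T(f) = (f² + 1*f) - 4 = (f² + f) - 4 = (f + f²) - 4 = -4 + f + f²)
J(L) = L² + 8*L
(T(1) + J((-2 + I)*(-1)))² = ((-4 + 1 + 1²) + ((-2 + 6)*(-1))*(8 + (-2 + 6)*(-1)))² = ((-4 + 1 + 1) + (4*(-1))*(8 + 4*(-1)))² = (-2 - 4*(8 - 4))² = (-2 - 4*4)² = (-2 - 16)² = (-18)² = 324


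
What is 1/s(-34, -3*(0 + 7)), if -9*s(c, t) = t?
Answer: 3/7 ≈ 0.42857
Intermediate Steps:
s(c, t) = -t/9
1/s(-34, -3*(0 + 7)) = 1/(-(-1)*(0 + 7)/3) = 1/(-(-1)*7/3) = 1/(-1/9*(-21)) = 1/(7/3) = 3/7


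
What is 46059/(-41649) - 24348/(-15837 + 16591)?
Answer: -174799723/5233891 ≈ -33.398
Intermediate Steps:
46059/(-41649) - 24348/(-15837 + 16591) = 46059*(-1/41649) - 24348/754 = -15353/13883 - 24348*1/754 = -15353/13883 - 12174/377 = -174799723/5233891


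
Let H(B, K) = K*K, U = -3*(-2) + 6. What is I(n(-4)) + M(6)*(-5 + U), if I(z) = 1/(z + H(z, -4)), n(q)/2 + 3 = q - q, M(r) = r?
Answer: 421/10 ≈ 42.100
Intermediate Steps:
U = 12 (U = 6 + 6 = 12)
H(B, K) = K²
n(q) = -6 (n(q) = -6 + 2*(q - q) = -6 + 2*0 = -6 + 0 = -6)
I(z) = 1/(16 + z) (I(z) = 1/(z + (-4)²) = 1/(z + 16) = 1/(16 + z))
I(n(-4)) + M(6)*(-5 + U) = 1/(16 - 6) + 6*(-5 + 12) = 1/10 + 6*7 = ⅒ + 42 = 421/10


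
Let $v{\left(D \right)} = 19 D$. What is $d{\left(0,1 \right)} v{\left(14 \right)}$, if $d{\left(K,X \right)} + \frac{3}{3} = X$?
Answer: $0$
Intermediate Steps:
$d{\left(K,X \right)} = -1 + X$
$d{\left(0,1 \right)} v{\left(14 \right)} = \left(-1 + 1\right) 19 \cdot 14 = 0 \cdot 266 = 0$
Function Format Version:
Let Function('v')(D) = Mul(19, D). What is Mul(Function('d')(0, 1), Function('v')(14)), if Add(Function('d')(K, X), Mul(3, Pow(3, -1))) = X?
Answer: 0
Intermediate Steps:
Function('d')(K, X) = Add(-1, X)
Mul(Function('d')(0, 1), Function('v')(14)) = Mul(Add(-1, 1), Mul(19, 14)) = Mul(0, 266) = 0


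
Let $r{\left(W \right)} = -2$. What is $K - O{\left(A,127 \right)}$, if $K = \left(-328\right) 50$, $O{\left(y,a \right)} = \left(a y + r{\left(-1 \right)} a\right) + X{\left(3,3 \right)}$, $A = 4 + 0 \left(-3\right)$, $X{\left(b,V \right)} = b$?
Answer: $-16657$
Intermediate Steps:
$A = 4$ ($A = 4 + 0 = 4$)
$O{\left(y,a \right)} = 3 - 2 a + a y$ ($O{\left(y,a \right)} = \left(a y - 2 a\right) + 3 = \left(- 2 a + a y\right) + 3 = 3 - 2 a + a y$)
$K = -16400$
$K - O{\left(A,127 \right)} = -16400 - \left(3 - 254 + 127 \cdot 4\right) = -16400 - \left(3 - 254 + 508\right) = -16400 - 257 = -16657$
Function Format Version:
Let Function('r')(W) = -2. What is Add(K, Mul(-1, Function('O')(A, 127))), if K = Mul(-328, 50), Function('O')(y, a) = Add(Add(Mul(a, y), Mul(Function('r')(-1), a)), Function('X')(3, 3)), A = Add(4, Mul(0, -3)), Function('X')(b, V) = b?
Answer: -16657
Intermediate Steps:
A = 4 (A = Add(4, 0) = 4)
Function('O')(y, a) = Add(3, Mul(-2, a), Mul(a, y)) (Function('O')(y, a) = Add(Add(Mul(a, y), Mul(-2, a)), 3) = Add(Add(Mul(-2, a), Mul(a, y)), 3) = Add(3, Mul(-2, a), Mul(a, y)))
K = -16400
Add(K, Mul(-1, Function('O')(A, 127))) = Add(-16400, Mul(-1, Add(3, Mul(-2, 127), Mul(127, 4)))) = Add(-16400, Mul(-1, Add(3, -254, 508))) = Add(-16400, Mul(-1, 257)) = Add(-16400, -257) = -16657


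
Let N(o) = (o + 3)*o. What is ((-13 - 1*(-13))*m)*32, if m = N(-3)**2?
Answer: 0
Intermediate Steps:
N(o) = o*(3 + o) (N(o) = (3 + o)*o = o*(3 + o))
m = 0 (m = (-3*(3 - 3))**2 = (-3*0)**2 = 0**2 = 0)
((-13 - 1*(-13))*m)*32 = ((-13 - 1*(-13))*0)*32 = ((-13 + 13)*0)*32 = (0*0)*32 = 0*32 = 0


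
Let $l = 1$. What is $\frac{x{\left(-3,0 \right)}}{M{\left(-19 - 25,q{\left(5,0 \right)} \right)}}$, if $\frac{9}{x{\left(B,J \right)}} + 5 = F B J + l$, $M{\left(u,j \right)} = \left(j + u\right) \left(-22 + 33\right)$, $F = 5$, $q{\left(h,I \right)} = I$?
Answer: $\frac{9}{1936} \approx 0.0046488$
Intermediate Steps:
$M{\left(u,j \right)} = 11 j + 11 u$ ($M{\left(u,j \right)} = \left(j + u\right) 11 = 11 j + 11 u$)
$x{\left(B,J \right)} = \frac{9}{-4 + 5 B J}$ ($x{\left(B,J \right)} = \frac{9}{-5 + \left(5 B J + 1\right)} = \frac{9}{-5 + \left(1 + 5 B J\right)} = \frac{9}{-4 + 5 B J}$)
$\frac{x{\left(-3,0 \right)}}{M{\left(-19 - 25,q{\left(5,0 \right)} \right)}} = \frac{9 \frac{1}{-4 + 5 \left(-3\right) 0}}{11 \cdot 0 + 11 \left(-19 - 25\right)} = \frac{9 \frac{1}{-4 + 0}}{0 + 11 \left(-44\right)} = \frac{9 \frac{1}{-4}}{0 - 484} = \frac{9 \left(- \frac{1}{4}\right)}{-484} = \left(- \frac{9}{4}\right) \left(- \frac{1}{484}\right) = \frac{9}{1936}$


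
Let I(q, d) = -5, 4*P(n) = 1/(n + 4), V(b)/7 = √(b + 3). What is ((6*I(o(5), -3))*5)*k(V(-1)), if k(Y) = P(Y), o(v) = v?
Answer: 75/41 - 525*√2/164 ≈ -2.6979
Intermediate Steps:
V(b) = 7*√(3 + b) (V(b) = 7*√(b + 3) = 7*√(3 + b))
P(n) = 1/(4*(4 + n)) (P(n) = 1/(4*(n + 4)) = 1/(4*(4 + n)))
k(Y) = 1/(4*(4 + Y))
((6*I(o(5), -3))*5)*k(V(-1)) = ((6*(-5))*5)*(1/(4*(4 + 7*√(3 - 1)))) = (-30*5)*(1/(4*(4 + 7*√2))) = -75/(2*(4 + 7*√2))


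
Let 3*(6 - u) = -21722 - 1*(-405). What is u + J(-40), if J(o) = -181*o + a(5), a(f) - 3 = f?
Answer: 43079/3 ≈ 14360.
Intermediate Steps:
u = 21335/3 (u = 6 - (-21722 - 1*(-405))/3 = 6 - (-21722 + 405)/3 = 6 - ⅓*(-21317) = 6 + 21317/3 = 21335/3 ≈ 7111.7)
a(f) = 3 + f
J(o) = 8 - 181*o (J(o) = -181*o + (3 + 5) = -181*o + 8 = 8 - 181*o)
u + J(-40) = 21335/3 + (8 - 181*(-40)) = 21335/3 + (8 + 7240) = 21335/3 + 7248 = 43079/3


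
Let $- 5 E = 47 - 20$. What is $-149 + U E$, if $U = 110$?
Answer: $-743$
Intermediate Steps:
$E = - \frac{27}{5}$ ($E = - \frac{47 - 20}{5} = \left(- \frac{1}{5}\right) 27 = - \frac{27}{5} \approx -5.4$)
$-149 + U E = -149 + 110 \left(- \frac{27}{5}\right) = -149 - 594 = -743$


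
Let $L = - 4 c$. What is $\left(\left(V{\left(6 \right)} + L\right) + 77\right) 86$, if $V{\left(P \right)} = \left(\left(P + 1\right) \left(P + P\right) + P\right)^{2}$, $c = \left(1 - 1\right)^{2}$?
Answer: $703222$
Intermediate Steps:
$c = 0$ ($c = 0^{2} = 0$)
$L = 0$ ($L = \left(-4\right) 0 = 0$)
$V{\left(P \right)} = \left(P + 2 P \left(1 + P\right)\right)^{2}$ ($V{\left(P \right)} = \left(\left(1 + P\right) 2 P + P\right)^{2} = \left(2 P \left(1 + P\right) + P\right)^{2} = \left(P + 2 P \left(1 + P\right)\right)^{2}$)
$\left(\left(V{\left(6 \right)} + L\right) + 77\right) 86 = \left(\left(6^{2} \left(3 + 2 \cdot 6\right)^{2} + 0\right) + 77\right) 86 = \left(\left(36 \left(3 + 12\right)^{2} + 0\right) + 77\right) 86 = \left(\left(36 \cdot 15^{2} + 0\right) + 77\right) 86 = \left(\left(36 \cdot 225 + 0\right) + 77\right) 86 = \left(\left(8100 + 0\right) + 77\right) 86 = \left(8100 + 77\right) 86 = 8177 \cdot 86 = 703222$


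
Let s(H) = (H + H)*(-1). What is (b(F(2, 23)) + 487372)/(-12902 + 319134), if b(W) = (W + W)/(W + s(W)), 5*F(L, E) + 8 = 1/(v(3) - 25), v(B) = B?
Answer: 243685/153116 ≈ 1.5915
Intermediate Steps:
F(L, E) = -177/110 (F(L, E) = -8/5 + 1/(5*(3 - 25)) = -8/5 + (1/5)/(-22) = -8/5 + (1/5)*(-1/22) = -8/5 - 1/110 = -177/110)
s(H) = -2*H (s(H) = (2*H)*(-1) = -2*H)
b(W) = -2 (b(W) = (W + W)/(W - 2*W) = (2*W)/((-W)) = (2*W)*(-1/W) = -2)
(b(F(2, 23)) + 487372)/(-12902 + 319134) = (-2 + 487372)/(-12902 + 319134) = 487370/306232 = 487370*(1/306232) = 243685/153116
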